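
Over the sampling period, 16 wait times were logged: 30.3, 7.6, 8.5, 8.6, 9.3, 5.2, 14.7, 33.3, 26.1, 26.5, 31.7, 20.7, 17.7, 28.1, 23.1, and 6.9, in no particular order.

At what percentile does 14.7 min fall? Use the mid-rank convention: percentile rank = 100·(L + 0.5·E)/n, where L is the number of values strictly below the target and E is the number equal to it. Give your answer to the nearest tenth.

40.6

Sorted: 5.2, 6.9, 7.6, 8.5, 8.6, 9.3, 14.7, 17.7, 20.7, 23.1, 26.1, 26.5, 28.1, 30.3, 31.7, 33.3.
Count below 14.7: L = 6; count equal: E = 1; n = 16.
Percentile rank = 100·(6 + 0.5·1)/16 = 100·6.5/16 = 40.62.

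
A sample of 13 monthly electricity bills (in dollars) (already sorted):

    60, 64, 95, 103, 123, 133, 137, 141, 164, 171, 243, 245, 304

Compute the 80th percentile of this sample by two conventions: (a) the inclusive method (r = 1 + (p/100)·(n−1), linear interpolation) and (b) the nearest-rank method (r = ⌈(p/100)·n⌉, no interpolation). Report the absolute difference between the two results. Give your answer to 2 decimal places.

28.80

n = 13.
(a) r = 10.6; between ranks 10 (171) and 11 (243): 214.2.
(b) the nearest-rank method: rank 11 → 243.
|214.2 − 243| = 28.8.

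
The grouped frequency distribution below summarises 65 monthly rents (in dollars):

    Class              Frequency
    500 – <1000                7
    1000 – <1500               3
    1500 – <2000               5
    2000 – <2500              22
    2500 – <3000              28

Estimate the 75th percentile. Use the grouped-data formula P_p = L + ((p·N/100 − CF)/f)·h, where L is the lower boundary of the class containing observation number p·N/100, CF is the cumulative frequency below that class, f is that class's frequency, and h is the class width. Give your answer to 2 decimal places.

N = 65; target position k = 75/100 · 65 = 48.75.
Cumulative frequencies: 7, 10, 15, 37, 65.
Observation 48.75 falls in the class 2500 – <3000.
L = 2500, CF = 37, f = 28, h = 500.
P75 = 2500 + ((48.75 − 37)/28)·500 = 2500 + 209.821 = 2709.82.

2709.82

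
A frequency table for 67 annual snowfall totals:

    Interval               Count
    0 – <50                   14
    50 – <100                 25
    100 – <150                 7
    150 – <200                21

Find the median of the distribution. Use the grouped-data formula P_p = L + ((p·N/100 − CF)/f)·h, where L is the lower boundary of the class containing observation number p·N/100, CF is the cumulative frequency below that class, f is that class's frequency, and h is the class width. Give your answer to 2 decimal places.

N = 67; target position k = 50/100 · 67 = 33.5.
Cumulative frequencies: 14, 39, 46, 67.
Observation 33.5 falls in the class 50 – <100.
L = 50, CF = 14, f = 25, h = 50.
P50 = 50 + ((33.5 − 14)/25)·50 = 50 + 39 = 89.

89.00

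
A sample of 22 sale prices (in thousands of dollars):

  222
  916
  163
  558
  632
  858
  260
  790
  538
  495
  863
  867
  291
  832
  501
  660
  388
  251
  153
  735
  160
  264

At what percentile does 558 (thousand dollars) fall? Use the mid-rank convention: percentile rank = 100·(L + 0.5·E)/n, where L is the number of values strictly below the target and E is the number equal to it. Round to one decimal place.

56.8

Sorted: 153, 160, 163, 222, 251, 260, 264, 291, 388, 495, 501, 538, 558, 632, 660, 735, 790, 832, 858, 863, 867, 916.
Count below 558: L = 12; count equal: E = 1; n = 22.
Percentile rank = 100·(12 + 0.5·1)/22 = 100·12.5/22 = 56.82.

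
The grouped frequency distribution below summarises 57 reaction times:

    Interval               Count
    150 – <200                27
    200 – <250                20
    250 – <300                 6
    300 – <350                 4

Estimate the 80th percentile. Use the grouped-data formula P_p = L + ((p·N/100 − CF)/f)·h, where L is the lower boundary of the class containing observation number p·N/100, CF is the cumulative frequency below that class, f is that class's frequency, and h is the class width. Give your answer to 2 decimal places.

N = 57; target position k = 80/100 · 57 = 45.6.
Cumulative frequencies: 27, 47, 53, 57.
Observation 45.6 falls in the class 200 – <250.
L = 200, CF = 27, f = 20, h = 50.
P80 = 200 + ((45.6 − 27)/20)·50 = 200 + 46.5 = 246.5.

246.50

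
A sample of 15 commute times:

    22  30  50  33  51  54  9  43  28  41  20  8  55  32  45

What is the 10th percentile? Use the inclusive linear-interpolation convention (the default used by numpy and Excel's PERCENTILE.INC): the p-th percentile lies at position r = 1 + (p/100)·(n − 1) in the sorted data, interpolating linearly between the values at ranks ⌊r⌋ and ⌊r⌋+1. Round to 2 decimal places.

13.40

Sorted: 8, 9, 20, 22, 28, 30, 32, 33, 41, 43, 45, 50, 51, 54, 55.
n = 15.
r = 1 + (10/100)·(15 − 1) = 1 + 1.4 = 2.4.
Rank 2 is 9 and rank 3 is 20.
Interpolate: 9 + 0.4·(20 − 9) = 9 + 0.4·11 = 13.4.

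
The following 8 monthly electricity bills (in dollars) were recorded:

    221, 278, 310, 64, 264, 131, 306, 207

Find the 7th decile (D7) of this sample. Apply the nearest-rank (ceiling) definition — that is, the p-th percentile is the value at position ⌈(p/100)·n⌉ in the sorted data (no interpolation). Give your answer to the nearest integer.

Sorted: 64, 131, 207, 221, 264, 278, 306, 310.
n = 8.
Position = ⌈70/100 · 8⌉ = ⌈5.6⌉ = 6.
The value at rank 6 is 278.

278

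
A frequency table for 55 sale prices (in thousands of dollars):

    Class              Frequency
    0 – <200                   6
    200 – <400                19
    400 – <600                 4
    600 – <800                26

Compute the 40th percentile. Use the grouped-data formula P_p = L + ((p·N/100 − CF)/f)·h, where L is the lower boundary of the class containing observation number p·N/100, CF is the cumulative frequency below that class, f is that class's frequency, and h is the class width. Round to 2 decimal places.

N = 55; target position k = 40/100 · 55 = 22.
Cumulative frequencies: 6, 25, 29, 55.
Observation 22 falls in the class 200 – <400.
L = 200, CF = 6, f = 19, h = 200.
P40 = 200 + ((22 − 6)/19)·200 = 200 + 168.421 = 368.421.

368.42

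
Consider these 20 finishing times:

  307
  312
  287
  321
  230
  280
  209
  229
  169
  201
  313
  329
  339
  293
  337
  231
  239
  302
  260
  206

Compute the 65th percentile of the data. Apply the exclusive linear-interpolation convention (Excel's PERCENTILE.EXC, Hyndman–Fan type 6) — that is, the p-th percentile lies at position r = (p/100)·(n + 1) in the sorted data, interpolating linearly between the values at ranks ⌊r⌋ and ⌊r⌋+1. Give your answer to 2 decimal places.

305.25

Sorted: 169, 201, 206, 209, 229, 230, 231, 239, 260, 280, 287, 293, 302, 307, 312, 313, 321, 329, 337, 339.
n = 20.
r = (65/100)·(20 + 1) = 13.65.
Rank 13 is 302 and rank 14 is 307.
Interpolate: 302 + 0.65·(307 − 302) = 302 + 0.65·5 = 305.25.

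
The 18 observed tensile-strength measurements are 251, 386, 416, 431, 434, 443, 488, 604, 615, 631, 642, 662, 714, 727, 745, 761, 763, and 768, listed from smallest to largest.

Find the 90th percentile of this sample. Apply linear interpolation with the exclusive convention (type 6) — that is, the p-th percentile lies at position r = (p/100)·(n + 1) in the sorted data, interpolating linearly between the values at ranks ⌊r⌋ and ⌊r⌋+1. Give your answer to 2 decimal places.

763.50

n = 18.
r = (90/100)·(18 + 1) = 17.1.
Rank 17 is 763 and rank 18 is 768.
Interpolate: 763 + 0.1·(768 − 763) = 763 + 0.1·5 = 763.5.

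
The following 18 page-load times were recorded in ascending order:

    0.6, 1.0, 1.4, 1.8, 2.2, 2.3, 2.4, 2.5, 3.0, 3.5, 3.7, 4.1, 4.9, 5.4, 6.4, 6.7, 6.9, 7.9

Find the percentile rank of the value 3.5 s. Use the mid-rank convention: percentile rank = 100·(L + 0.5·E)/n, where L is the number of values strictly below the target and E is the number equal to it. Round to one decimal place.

52.8

Count below 3.5: L = 9; count equal: E = 1; n = 18.
Percentile rank = 100·(9 + 0.5·1)/18 = 100·9.5/18 = 52.78.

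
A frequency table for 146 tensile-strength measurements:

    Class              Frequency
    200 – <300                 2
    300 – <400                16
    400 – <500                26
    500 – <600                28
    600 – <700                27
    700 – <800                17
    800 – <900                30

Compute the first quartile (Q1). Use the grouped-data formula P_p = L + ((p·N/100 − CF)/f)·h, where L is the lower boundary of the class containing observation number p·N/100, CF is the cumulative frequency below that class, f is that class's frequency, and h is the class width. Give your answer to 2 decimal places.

N = 146; target position k = 25/100 · 146 = 36.5.
Cumulative frequencies: 2, 18, 44, 72, 99, 116, 146.
Observation 36.5 falls in the class 400 – <500.
L = 400, CF = 18, f = 26, h = 100.
P25 = 400 + ((36.5 − 18)/26)·100 = 400 + 71.1538 = 471.154.

471.15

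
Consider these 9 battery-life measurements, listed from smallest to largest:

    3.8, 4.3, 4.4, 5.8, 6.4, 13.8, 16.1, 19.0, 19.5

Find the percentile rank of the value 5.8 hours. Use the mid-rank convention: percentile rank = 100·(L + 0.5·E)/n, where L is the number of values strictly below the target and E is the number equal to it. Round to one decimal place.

38.9

Count below 5.8: L = 3; count equal: E = 1; n = 9.
Percentile rank = 100·(3 + 0.5·1)/9 = 100·3.5/9 = 38.89.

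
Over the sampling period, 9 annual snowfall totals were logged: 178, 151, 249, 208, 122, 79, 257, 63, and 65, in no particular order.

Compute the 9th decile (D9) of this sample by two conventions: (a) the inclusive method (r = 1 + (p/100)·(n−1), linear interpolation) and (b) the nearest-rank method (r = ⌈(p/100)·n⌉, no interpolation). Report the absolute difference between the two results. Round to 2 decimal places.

6.40

Sorted: 63, 65, 79, 122, 151, 178, 208, 249, 257.
n = 9.
(a) r = 8.2; between ranks 8 (249) and 9 (257): 250.6.
(b) the nearest-rank method: rank 9 → 257.
|250.6 − 257| = 6.4.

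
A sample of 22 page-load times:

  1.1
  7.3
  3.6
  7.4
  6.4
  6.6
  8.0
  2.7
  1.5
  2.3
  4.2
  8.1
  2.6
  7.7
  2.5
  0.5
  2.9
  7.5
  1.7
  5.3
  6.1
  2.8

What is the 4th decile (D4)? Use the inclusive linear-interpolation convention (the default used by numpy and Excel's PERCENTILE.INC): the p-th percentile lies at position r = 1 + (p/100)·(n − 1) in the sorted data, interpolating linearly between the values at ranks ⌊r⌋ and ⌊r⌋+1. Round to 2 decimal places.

2.84

Sorted: 0.5, 1.1, 1.5, 1.7, 2.3, 2.5, 2.6, 2.7, 2.8, 2.9, 3.6, 4.2, 5.3, 6.1, 6.4, 6.6, 7.3, 7.4, 7.5, 7.7, 8.0, 8.1.
n = 22.
r = 1 + (40/100)·(22 − 1) = 1 + 8.4 = 9.4.
Rank 9 is 2.8 and rank 10 is 2.9.
Interpolate: 2.8 + 0.4·(2.9 − 2.8) = 2.8 + 0.4·0.1 = 2.84.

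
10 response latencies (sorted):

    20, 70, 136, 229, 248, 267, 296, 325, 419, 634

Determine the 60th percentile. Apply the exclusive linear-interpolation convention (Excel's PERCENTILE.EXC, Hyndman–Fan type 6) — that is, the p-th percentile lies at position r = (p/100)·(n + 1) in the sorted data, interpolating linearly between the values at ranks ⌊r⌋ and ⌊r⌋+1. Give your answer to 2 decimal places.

n = 10.
r = (60/100)·(10 + 1) = 6.6.
Rank 6 is 267 and rank 7 is 296.
Interpolate: 267 + 0.6·(296 − 267) = 267 + 0.6·29 = 284.4.

284.40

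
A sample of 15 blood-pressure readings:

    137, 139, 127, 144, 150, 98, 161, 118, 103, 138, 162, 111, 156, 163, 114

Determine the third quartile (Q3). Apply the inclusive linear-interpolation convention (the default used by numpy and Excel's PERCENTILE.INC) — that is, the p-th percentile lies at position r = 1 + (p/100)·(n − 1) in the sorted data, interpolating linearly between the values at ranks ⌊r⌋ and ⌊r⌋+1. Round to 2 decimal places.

Sorted: 98, 103, 111, 114, 118, 127, 137, 138, 139, 144, 150, 156, 161, 162, 163.
n = 15.
r = 1 + (75/100)·(15 − 1) = 1 + 10.5 = 11.5.
Rank 11 is 150 and rank 12 is 156.
Interpolate: 150 + 0.5·(156 − 150) = 150 + 0.5·6 = 153.

153.00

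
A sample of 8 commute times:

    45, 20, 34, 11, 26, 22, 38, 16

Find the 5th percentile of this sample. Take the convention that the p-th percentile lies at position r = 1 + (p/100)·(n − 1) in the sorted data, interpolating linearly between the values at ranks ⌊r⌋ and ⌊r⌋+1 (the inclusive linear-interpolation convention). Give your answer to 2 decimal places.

12.75

Sorted: 11, 16, 20, 22, 26, 34, 38, 45.
n = 8.
r = 1 + (5/100)·(8 − 1) = 1 + 0.35 = 1.35.
Rank 1 is 11 and rank 2 is 16.
Interpolate: 11 + 0.35·(16 − 11) = 11 + 0.35·5 = 12.75.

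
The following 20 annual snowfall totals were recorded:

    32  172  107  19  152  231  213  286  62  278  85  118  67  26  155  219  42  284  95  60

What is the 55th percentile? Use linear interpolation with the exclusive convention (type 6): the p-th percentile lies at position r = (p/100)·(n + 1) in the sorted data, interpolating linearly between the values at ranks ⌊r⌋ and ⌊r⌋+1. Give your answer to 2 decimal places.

Sorted: 19, 26, 32, 42, 60, 62, 67, 85, 95, 107, 118, 152, 155, 172, 213, 219, 231, 278, 284, 286.
n = 20.
r = (55/100)·(20 + 1) = 11.55.
Rank 11 is 118 and rank 12 is 152.
Interpolate: 118 + 0.55·(152 − 118) = 118 + 0.55·34 = 136.7.

136.70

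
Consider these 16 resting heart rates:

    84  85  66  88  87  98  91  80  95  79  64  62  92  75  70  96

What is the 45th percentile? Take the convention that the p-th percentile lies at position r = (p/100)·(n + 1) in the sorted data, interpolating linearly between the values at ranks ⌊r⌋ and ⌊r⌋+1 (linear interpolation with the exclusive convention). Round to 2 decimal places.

82.60

Sorted: 62, 64, 66, 70, 75, 79, 80, 84, 85, 87, 88, 91, 92, 95, 96, 98.
n = 16.
r = (45/100)·(16 + 1) = 7.65.
Rank 7 is 80 and rank 8 is 84.
Interpolate: 80 + 0.65·(84 − 80) = 80 + 0.65·4 = 82.6.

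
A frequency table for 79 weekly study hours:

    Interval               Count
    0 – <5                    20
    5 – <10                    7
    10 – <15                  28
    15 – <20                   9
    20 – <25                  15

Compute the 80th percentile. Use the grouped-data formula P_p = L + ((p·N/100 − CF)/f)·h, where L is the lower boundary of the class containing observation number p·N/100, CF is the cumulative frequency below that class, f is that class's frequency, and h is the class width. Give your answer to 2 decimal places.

N = 79; target position k = 80/100 · 79 = 63.2.
Cumulative frequencies: 20, 27, 55, 64, 79.
Observation 63.2 falls in the class 15 – <20.
L = 15, CF = 55, f = 9, h = 5.
P80 = 15 + ((63.2 − 55)/9)·5 = 15 + 4.55556 = 19.5556.

19.56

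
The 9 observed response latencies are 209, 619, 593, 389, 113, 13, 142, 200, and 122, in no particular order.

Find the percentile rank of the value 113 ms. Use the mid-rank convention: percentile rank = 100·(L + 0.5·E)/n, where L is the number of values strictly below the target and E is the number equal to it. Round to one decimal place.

16.7

Sorted: 13, 113, 122, 142, 200, 209, 389, 593, 619.
Count below 113: L = 1; count equal: E = 1; n = 9.
Percentile rank = 100·(1 + 0.5·1)/9 = 100·1.5/9 = 16.67.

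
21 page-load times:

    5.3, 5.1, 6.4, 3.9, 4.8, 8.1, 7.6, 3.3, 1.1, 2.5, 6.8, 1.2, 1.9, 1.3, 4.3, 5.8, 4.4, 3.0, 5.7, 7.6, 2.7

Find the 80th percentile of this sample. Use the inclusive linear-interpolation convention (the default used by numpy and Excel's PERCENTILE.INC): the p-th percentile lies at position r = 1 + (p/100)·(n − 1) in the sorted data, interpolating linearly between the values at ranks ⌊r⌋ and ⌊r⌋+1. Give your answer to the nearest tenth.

6.4

Sorted: 1.1, 1.2, 1.3, 1.9, 2.5, 2.7, 3.0, 3.3, 3.9, 4.3, 4.4, 4.8, 5.1, 5.3, 5.7, 5.8, 6.4, 6.8, 7.6, 7.6, 8.1.
n = 21.
r = 1 + (80/100)·(21 − 1) = 1 + 16 = 17.
r is an integer, so P80 is the value at rank 17: 6.4.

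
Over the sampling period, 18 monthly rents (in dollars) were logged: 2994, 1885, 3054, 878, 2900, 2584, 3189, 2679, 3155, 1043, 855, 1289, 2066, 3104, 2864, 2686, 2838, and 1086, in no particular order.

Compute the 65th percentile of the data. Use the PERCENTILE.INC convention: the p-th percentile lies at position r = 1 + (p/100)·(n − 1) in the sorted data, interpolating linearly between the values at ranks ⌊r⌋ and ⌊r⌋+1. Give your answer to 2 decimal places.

2865.80

Sorted: 855, 878, 1043, 1086, 1289, 1885, 2066, 2584, 2679, 2686, 2838, 2864, 2900, 2994, 3054, 3104, 3155, 3189.
n = 18.
r = 1 + (65/100)·(18 − 1) = 1 + 11.05 = 12.05.
Rank 12 is 2864 and rank 13 is 2900.
Interpolate: 2864 + 0.05·(2900 − 2864) = 2864 + 0.05·36 = 2865.8.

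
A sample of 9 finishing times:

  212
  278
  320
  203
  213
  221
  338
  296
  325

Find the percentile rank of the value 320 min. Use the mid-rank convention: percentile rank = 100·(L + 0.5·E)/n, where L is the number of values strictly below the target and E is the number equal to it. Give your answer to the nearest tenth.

Sorted: 203, 212, 213, 221, 278, 296, 320, 325, 338.
Count below 320: L = 6; count equal: E = 1; n = 9.
Percentile rank = 100·(6 + 0.5·1)/9 = 100·6.5/9 = 72.22.

72.2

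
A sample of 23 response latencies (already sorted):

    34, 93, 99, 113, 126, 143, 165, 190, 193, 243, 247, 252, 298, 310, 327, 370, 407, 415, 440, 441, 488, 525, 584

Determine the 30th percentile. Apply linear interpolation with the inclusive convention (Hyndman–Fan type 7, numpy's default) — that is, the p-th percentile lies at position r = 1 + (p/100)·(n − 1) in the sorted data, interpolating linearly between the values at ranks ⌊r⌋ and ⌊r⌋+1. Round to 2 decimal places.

n = 23.
r = 1 + (30/100)·(23 − 1) = 1 + 6.6 = 7.6.
Rank 7 is 165 and rank 8 is 190.
Interpolate: 165 + 0.6·(190 − 165) = 165 + 0.6·25 = 180.

180.00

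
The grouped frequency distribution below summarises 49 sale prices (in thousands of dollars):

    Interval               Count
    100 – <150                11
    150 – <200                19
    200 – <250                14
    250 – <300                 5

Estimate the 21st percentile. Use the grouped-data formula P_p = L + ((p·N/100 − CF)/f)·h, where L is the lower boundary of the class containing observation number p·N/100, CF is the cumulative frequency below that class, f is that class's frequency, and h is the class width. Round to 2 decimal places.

146.77

N = 49; target position k = 21/100 · 49 = 10.29.
Cumulative frequencies: 11, 30, 44, 49.
Observation 10.29 falls in the class 100 – <150.
L = 100, CF = 0, f = 11, h = 50.
P21 = 100 + ((10.29 − 0)/11)·50 = 100 + 46.7727 = 146.773.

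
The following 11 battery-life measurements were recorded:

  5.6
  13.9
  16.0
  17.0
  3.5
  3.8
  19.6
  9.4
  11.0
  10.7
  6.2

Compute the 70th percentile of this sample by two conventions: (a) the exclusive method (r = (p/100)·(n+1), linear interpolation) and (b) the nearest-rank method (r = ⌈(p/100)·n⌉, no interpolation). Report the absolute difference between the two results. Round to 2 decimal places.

0.84

Sorted: 3.5, 3.8, 5.6, 6.2, 9.4, 10.7, 11.0, 13.9, 16.0, 17.0, 19.6.
n = 11.
(a) r = 8.4; between ranks 8 (13.9) and 9 (16.0): 14.74.
(b) the nearest-rank method: rank 8 → 13.9.
|14.74 − 13.9| = 0.84.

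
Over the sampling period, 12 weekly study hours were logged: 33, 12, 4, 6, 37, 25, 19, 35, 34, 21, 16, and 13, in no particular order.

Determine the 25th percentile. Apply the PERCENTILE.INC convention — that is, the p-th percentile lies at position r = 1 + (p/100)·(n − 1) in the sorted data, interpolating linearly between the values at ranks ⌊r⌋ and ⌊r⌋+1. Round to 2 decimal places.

Sorted: 4, 6, 12, 13, 16, 19, 21, 25, 33, 34, 35, 37.
n = 12.
r = 1 + (25/100)·(12 − 1) = 1 + 2.75 = 3.75.
Rank 3 is 12 and rank 4 is 13.
Interpolate: 12 + 0.75·(13 − 12) = 12 + 0.75·1 = 12.75.

12.75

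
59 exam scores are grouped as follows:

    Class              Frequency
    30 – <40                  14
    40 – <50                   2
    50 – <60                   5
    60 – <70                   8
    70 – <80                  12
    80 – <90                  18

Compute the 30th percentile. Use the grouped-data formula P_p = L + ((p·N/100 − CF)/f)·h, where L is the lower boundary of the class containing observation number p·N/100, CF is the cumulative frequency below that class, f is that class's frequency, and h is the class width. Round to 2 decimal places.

N = 59; target position k = 30/100 · 59 = 17.7.
Cumulative frequencies: 14, 16, 21, 29, 41, 59.
Observation 17.7 falls in the class 50 – <60.
L = 50, CF = 16, f = 5, h = 10.
P30 = 50 + ((17.7 − 16)/5)·10 = 50 + 3.4 = 53.4.

53.40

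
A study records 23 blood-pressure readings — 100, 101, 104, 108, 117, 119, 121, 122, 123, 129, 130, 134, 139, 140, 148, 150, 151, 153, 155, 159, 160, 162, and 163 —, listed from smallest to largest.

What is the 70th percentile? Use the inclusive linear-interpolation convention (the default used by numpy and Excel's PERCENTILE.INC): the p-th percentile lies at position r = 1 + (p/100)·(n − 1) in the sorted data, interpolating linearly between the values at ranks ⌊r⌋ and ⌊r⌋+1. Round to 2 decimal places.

n = 23.
r = 1 + (70/100)·(23 − 1) = 1 + 15.4 = 16.4.
Rank 16 is 150 and rank 17 is 151.
Interpolate: 150 + 0.4·(151 − 150) = 150 + 0.4·1 = 150.4.

150.40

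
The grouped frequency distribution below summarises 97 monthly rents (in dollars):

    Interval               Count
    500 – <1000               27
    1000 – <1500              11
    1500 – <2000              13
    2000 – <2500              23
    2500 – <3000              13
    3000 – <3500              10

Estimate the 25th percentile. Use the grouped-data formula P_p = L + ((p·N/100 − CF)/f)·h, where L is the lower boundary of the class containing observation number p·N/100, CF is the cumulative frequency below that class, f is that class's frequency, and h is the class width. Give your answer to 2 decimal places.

949.07

N = 97; target position k = 25/100 · 97 = 24.25.
Cumulative frequencies: 27, 38, 51, 74, 87, 97.
Observation 24.25 falls in the class 500 – <1000.
L = 500, CF = 0, f = 27, h = 500.
P25 = 500 + ((24.25 − 0)/27)·500 = 500 + 449.074 = 949.074.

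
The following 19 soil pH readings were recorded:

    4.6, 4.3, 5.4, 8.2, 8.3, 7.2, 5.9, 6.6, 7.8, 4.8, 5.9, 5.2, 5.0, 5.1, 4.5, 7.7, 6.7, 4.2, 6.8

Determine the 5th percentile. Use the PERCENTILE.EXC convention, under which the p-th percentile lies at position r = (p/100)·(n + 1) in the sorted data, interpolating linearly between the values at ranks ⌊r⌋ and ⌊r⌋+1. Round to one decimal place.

4.2

Sorted: 4.2, 4.3, 4.5, 4.6, 4.8, 5.0, 5.1, 5.2, 5.4, 5.9, 5.9, 6.6, 6.7, 6.8, 7.2, 7.7, 7.8, 8.2, 8.3.
n = 19.
r = (5/100)·(19 + 1) = 1.
r is an integer, so P5 is the value at rank 1: 4.2.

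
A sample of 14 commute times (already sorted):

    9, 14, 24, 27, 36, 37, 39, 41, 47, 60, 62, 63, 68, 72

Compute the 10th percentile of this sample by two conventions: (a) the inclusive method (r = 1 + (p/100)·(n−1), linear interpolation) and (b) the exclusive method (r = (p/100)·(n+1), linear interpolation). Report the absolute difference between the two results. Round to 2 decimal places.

5.50

n = 14.
(a) r = 2.3; between ranks 2 (14) and 3 (24): 17.
(b) r = 1.5; between ranks 1 (9) and 2 (14): 11.5.
|17 − 11.5| = 5.5.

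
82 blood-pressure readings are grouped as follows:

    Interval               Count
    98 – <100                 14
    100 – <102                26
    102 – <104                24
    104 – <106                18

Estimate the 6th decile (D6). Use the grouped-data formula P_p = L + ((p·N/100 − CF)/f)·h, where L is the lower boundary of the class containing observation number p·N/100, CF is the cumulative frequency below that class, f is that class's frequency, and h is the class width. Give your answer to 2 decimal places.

102.77

N = 82; target position k = 60/100 · 82 = 49.2.
Cumulative frequencies: 14, 40, 64, 82.
Observation 49.2 falls in the class 102 – <104.
L = 102, CF = 40, f = 24, h = 2.
P60 = 102 + ((49.2 − 40)/24)·2 = 102 + 0.766667 = 102.767.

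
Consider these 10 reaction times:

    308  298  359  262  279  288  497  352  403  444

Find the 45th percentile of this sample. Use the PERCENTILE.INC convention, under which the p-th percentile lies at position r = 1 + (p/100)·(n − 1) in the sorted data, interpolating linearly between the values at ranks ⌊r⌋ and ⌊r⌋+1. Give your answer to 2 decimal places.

310.20

Sorted: 262, 279, 288, 298, 308, 352, 359, 403, 444, 497.
n = 10.
r = 1 + (45/100)·(10 − 1) = 1 + 4.05 = 5.05.
Rank 5 is 308 and rank 6 is 352.
Interpolate: 308 + 0.05·(352 − 308) = 308 + 0.05·44 = 310.2.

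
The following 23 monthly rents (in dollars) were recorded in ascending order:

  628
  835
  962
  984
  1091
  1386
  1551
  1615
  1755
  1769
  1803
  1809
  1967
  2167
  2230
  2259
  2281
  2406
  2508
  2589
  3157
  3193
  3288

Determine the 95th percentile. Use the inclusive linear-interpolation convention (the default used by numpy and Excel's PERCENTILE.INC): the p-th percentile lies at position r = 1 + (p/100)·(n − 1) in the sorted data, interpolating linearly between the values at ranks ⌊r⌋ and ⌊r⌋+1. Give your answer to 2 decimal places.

3189.40

n = 23.
r = 1 + (95/100)·(23 − 1) = 1 + 20.9 = 21.9.
Rank 21 is 3157 and rank 22 is 3193.
Interpolate: 3157 + 0.9·(3193 − 3157) = 3157 + 0.9·36 = 3189.4.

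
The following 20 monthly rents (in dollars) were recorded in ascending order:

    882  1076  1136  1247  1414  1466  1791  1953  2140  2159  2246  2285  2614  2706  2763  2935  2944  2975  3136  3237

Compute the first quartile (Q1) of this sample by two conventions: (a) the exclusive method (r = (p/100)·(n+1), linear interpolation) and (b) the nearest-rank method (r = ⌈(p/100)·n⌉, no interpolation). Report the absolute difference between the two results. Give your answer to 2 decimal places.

13.00

n = 20.
(a) r = 5.25; between ranks 5 (1414) and 6 (1466): 1427.
(b) the nearest-rank method: rank 5 → 1414.
|1427 − 1414| = 13.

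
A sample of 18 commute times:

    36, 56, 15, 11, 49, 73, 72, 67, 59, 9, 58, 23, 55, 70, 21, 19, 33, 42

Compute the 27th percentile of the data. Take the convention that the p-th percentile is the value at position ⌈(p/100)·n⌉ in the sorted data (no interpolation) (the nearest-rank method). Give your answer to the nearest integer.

21

Sorted: 9, 11, 15, 19, 21, 23, 33, 36, 42, 49, 55, 56, 58, 59, 67, 70, 72, 73.
n = 18.
Position = ⌈27/100 · 18⌉ = ⌈4.86⌉ = 5.
The value at rank 5 is 21.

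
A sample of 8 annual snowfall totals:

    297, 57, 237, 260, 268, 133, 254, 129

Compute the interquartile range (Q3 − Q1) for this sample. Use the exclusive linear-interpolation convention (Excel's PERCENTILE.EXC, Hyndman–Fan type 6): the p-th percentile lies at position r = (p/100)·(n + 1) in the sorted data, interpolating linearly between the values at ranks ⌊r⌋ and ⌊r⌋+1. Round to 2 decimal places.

Sorted: 57, 129, 133, 237, 254, 260, 268, 297.
n = 8.
P25: r = 2.25; ranks 2–3 are 129, 133; interpolating gives 130.
P75: r = 6.75; ranks 6–7 are 260, 268; interpolating gives 266.
Difference: 266 − 130 = 136.

136.00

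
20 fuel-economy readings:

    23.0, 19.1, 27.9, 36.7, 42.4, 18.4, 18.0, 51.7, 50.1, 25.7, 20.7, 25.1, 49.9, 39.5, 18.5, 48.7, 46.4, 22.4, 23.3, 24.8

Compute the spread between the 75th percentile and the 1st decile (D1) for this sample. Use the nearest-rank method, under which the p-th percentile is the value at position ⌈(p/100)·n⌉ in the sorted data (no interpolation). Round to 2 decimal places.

Sorted: 18.0, 18.4, 18.5, 19.1, 20.7, 22.4, 23.0, 23.3, 24.8, 25.1, 25.7, 27.9, 36.7, 39.5, 42.4, 46.4, 48.7, 49.9, 50.1, 51.7.
n = 20.
P10: rank ⌈10/100·20⌉ = 2 → 18.4.
P75: rank ⌈75/100·20⌉ = 15 → 42.4.
Difference: 42.4 − 18.4 = 24.

24.00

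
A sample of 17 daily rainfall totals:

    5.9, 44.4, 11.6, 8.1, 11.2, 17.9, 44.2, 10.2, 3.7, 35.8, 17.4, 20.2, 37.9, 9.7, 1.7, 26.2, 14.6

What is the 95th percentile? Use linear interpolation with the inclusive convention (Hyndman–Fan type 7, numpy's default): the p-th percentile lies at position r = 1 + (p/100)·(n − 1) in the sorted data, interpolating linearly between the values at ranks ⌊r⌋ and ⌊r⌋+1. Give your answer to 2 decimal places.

44.24

Sorted: 1.7, 3.7, 5.9, 8.1, 9.7, 10.2, 11.2, 11.6, 14.6, 17.4, 17.9, 20.2, 26.2, 35.8, 37.9, 44.2, 44.4.
n = 17.
r = 1 + (95/100)·(17 − 1) = 1 + 15.2 = 16.2.
Rank 16 is 44.2 and rank 17 is 44.4.
Interpolate: 44.2 + 0.2·(44.4 − 44.2) = 44.2 + 0.2·0.2 = 44.24.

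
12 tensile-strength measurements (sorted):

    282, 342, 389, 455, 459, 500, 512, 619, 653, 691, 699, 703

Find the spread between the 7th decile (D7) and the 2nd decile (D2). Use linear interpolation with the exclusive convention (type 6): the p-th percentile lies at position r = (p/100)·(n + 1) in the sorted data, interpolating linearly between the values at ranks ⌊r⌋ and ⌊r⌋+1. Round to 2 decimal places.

286.60

n = 12.
P20: r = 2.6; ranks 2–3 are 342, 389; interpolating gives 370.2.
P70: r = 9.1; ranks 9–10 are 653, 691; interpolating gives 656.8.
Difference: 656.8 − 370.2 = 286.6.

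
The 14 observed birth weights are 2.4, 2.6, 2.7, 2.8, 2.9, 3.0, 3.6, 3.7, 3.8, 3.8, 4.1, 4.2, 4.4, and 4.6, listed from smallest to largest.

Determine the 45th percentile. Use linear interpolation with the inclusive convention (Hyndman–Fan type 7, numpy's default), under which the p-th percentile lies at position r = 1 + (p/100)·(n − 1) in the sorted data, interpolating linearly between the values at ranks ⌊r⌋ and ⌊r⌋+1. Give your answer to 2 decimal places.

n = 14.
r = 1 + (45/100)·(14 − 1) = 1 + 5.85 = 6.85.
Rank 6 is 3.0 and rank 7 is 3.6.
Interpolate: 3.0 + 0.85·(3.6 − 3.0) = 3.0 + 0.85·0.6 = 3.51.

3.51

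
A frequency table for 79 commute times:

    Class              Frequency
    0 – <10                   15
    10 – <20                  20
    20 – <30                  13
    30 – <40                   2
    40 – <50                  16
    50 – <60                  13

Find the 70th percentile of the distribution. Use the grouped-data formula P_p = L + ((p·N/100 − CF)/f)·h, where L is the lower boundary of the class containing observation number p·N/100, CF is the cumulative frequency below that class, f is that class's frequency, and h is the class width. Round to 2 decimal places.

N = 79; target position k = 70/100 · 79 = 55.3.
Cumulative frequencies: 15, 35, 48, 50, 66, 79.
Observation 55.3 falls in the class 40 – <50.
L = 40, CF = 50, f = 16, h = 10.
P70 = 40 + ((55.3 − 50)/16)·10 = 40 + 3.3125 = 43.3125.

43.31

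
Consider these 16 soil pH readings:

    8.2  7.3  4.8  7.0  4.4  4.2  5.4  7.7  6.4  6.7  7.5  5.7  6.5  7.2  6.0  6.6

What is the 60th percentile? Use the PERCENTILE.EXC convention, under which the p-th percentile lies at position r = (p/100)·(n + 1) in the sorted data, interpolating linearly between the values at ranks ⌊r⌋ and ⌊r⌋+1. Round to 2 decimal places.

Sorted: 4.2, 4.4, 4.8, 5.4, 5.7, 6.0, 6.4, 6.5, 6.6, 6.7, 7.0, 7.2, 7.3, 7.5, 7.7, 8.2.
n = 16.
r = (60/100)·(16 + 1) = 10.2.
Rank 10 is 6.7 and rank 11 is 7.0.
Interpolate: 6.7 + 0.2·(7.0 − 6.7) = 6.7 + 0.2·0.3 = 6.76.

6.76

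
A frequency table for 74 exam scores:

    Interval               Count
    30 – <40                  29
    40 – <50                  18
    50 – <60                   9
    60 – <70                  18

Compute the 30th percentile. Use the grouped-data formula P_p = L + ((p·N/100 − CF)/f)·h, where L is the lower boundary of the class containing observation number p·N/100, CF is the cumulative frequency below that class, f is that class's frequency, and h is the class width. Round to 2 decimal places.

37.66

N = 74; target position k = 30/100 · 74 = 22.2.
Cumulative frequencies: 29, 47, 56, 74.
Observation 22.2 falls in the class 30 – <40.
L = 30, CF = 0, f = 29, h = 10.
P30 = 30 + ((22.2 − 0)/29)·10 = 30 + 7.65517 = 37.6552.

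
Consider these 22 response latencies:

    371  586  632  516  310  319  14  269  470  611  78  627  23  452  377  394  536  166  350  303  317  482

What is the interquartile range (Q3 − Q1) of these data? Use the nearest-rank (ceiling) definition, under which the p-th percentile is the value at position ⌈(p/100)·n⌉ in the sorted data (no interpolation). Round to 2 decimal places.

Sorted: 14, 23, 78, 166, 269, 303, 310, 317, 319, 350, 371, 377, 394, 452, 470, 482, 516, 536, 586, 611, 627, 632.
n = 22.
P25: rank ⌈25/100·22⌉ = 6 → 303.
P75: rank ⌈75/100·22⌉ = 17 → 516.
Difference: 516 − 303 = 213.

213.00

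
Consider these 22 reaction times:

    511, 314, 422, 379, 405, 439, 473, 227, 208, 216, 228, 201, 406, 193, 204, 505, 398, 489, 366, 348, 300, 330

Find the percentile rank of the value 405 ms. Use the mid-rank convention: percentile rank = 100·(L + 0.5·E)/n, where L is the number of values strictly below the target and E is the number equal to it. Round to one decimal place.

Sorted: 193, 201, 204, 208, 216, 227, 228, 300, 314, 330, 348, 366, 379, 398, 405, 406, 422, 439, 473, 489, 505, 511.
Count below 405: L = 14; count equal: E = 1; n = 22.
Percentile rank = 100·(14 + 0.5·1)/22 = 100·14.5/22 = 65.91.

65.9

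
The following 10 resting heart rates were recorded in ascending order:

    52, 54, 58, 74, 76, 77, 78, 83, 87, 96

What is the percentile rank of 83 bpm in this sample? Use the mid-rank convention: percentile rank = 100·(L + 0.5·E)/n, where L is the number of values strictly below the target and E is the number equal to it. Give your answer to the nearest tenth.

75.0

Count below 83: L = 7; count equal: E = 1; n = 10.
Percentile rank = 100·(7 + 0.5·1)/10 = 100·7.5/10 = 75.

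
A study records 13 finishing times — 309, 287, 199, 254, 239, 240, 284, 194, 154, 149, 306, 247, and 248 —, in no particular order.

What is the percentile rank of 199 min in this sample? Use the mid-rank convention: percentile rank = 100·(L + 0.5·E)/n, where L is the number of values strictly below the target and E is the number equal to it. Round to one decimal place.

26.9

Sorted: 149, 154, 194, 199, 239, 240, 247, 248, 254, 284, 287, 306, 309.
Count below 199: L = 3; count equal: E = 1; n = 13.
Percentile rank = 100·(3 + 0.5·1)/13 = 100·3.5/13 = 26.92.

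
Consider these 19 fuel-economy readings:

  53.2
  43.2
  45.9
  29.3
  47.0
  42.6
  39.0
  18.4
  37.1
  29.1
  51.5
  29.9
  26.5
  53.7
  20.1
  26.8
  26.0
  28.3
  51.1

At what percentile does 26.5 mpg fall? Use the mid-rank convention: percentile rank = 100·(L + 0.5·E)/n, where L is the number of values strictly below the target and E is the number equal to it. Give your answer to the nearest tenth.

Sorted: 18.4, 20.1, 26.0, 26.5, 26.8, 28.3, 29.1, 29.3, 29.9, 37.1, 39.0, 42.6, 43.2, 45.9, 47.0, 51.1, 51.5, 53.2, 53.7.
Count below 26.5: L = 3; count equal: E = 1; n = 19.
Percentile rank = 100·(3 + 0.5·1)/19 = 100·3.5/19 = 18.42.

18.4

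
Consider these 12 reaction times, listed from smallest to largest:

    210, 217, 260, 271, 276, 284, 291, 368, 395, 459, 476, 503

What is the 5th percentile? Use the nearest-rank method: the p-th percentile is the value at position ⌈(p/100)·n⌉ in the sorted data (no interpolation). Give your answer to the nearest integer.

n = 12.
Position = ⌈5/100 · 12⌉ = ⌈0.6⌉ = 1.
The value at rank 1 is 210.

210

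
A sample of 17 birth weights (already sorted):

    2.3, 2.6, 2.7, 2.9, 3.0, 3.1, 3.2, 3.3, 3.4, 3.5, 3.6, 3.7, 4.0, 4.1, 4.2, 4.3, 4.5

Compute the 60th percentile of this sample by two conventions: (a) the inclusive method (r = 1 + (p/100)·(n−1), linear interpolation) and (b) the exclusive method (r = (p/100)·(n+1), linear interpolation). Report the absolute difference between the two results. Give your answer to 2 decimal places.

n = 17.
(a) r = 10.6; between ranks 10 (3.5) and 11 (3.6): 3.56.
(b) r = 10.8; between ranks 10 (3.5) and 11 (3.6): 3.58.
|3.56 − 3.58| = 0.02.

0.02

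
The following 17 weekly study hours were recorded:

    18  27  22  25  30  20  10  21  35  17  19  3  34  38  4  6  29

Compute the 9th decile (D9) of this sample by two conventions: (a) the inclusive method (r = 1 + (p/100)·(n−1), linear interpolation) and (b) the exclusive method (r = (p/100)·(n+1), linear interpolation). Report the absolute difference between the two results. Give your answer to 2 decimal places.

Sorted: 3, 4, 6, 10, 17, 18, 19, 20, 21, 22, 25, 27, 29, 30, 34, 35, 38.
n = 17.
(a) r = 15.4; between ranks 15 (34) and 16 (35): 34.4.
(b) r = 16.2; between ranks 16 (35) and 17 (38): 35.6.
|34.4 − 35.6| = 1.2.

1.20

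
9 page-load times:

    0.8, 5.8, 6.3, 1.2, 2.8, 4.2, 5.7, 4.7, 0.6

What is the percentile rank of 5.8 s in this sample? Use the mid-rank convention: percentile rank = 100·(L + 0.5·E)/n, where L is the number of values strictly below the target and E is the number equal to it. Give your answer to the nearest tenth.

Sorted: 0.6, 0.8, 1.2, 2.8, 4.2, 4.7, 5.7, 5.8, 6.3.
Count below 5.8: L = 7; count equal: E = 1; n = 9.
Percentile rank = 100·(7 + 0.5·1)/9 = 100·7.5/9 = 83.33.

83.3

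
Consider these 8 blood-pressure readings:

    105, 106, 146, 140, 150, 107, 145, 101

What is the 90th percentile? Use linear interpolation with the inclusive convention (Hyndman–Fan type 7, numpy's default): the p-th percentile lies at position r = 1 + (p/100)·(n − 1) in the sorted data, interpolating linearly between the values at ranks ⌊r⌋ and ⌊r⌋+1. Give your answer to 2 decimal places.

Sorted: 101, 105, 106, 107, 140, 145, 146, 150.
n = 8.
r = 1 + (90/100)·(8 − 1) = 1 + 6.3 = 7.3.
Rank 7 is 146 and rank 8 is 150.
Interpolate: 146 + 0.3·(150 − 146) = 146 + 0.3·4 = 147.2.

147.20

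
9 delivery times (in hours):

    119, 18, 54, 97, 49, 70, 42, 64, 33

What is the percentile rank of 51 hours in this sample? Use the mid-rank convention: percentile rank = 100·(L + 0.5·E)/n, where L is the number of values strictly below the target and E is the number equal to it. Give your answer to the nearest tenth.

44.4

Sorted: 18, 33, 42, 49, 54, 64, 70, 97, 119.
Count below 51: L = 4; count equal: E = 0; n = 9.
Percentile rank = 100·(4 + 0.5·0)/9 = 100·4/9 = 44.44.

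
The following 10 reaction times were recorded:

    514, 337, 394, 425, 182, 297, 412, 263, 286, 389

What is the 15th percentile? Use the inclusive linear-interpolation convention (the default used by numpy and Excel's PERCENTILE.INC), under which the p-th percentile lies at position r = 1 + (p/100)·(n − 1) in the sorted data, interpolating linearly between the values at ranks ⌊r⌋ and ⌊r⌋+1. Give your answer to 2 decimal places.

Sorted: 182, 263, 286, 297, 337, 389, 394, 412, 425, 514.
n = 10.
r = 1 + (15/100)·(10 − 1) = 1 + 1.35 = 2.35.
Rank 2 is 263 and rank 3 is 286.
Interpolate: 263 + 0.35·(286 − 263) = 263 + 0.35·23 = 271.05.

271.05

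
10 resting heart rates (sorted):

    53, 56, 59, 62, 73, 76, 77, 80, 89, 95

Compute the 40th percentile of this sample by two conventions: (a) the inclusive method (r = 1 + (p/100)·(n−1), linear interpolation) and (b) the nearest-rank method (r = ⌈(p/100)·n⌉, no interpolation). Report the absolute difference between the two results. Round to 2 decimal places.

n = 10.
(a) r = 4.6; between ranks 4 (62) and 5 (73): 68.6.
(b) the nearest-rank method: rank 4 → 62.
|68.6 − 62| = 6.6.

6.60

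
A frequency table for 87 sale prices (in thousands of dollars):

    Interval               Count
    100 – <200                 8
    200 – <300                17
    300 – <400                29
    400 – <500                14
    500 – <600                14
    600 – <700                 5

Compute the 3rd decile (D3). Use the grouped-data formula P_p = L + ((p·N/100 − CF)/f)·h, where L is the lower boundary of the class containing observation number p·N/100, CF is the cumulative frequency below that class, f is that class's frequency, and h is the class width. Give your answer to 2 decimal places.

303.79

N = 87; target position k = 30/100 · 87 = 26.1.
Cumulative frequencies: 8, 25, 54, 68, 82, 87.
Observation 26.1 falls in the class 300 – <400.
L = 300, CF = 25, f = 29, h = 100.
P30 = 300 + ((26.1 − 25)/29)·100 = 300 + 3.7931 = 303.793.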